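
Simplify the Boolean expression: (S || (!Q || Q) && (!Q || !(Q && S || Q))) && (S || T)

(S || (!Q || Q) && (!Q || !(Q && S || Q))) && (S || T)
= (!Q || Q) && (!Q || !(Q && S || Q)) && T || S   — distribution
= (!Q || Q && !(Q && S || Q)) && T || S   — distribution
= (!Q || Q && !Q) && T || S   — absorption
= !Q && T || S   — complement / identity

!Q && T || S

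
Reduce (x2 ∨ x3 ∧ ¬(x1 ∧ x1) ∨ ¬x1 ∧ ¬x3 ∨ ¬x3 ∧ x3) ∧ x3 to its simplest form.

(x2 ∨ ¬x1) ∧ x3

(x2 ∨ x3 ∧ ¬(x1 ∧ x1) ∨ ¬x1 ∧ ¬x3 ∨ ¬x3 ∧ x3) ∧ x3
= (x2 ∨ x3 ∧ ¬x1 ∨ ¬x1 ∧ ¬x3 ∨ ¬x3 ∧ x3) ∧ x3
= (x2 ∨ x3 ∧ ¬x1 ∨ ¬x1 ∧ ¬x3) ∧ x3
= (x2 ∨ ¬x1) ∧ x3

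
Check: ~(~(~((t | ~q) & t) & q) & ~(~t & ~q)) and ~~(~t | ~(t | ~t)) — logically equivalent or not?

E1: ~(~(~((t | ~q) & t) & q) & ~(~t & ~q))
    = ~((t | ~q) & t) & q | ~t & ~q   [De Morgan]
    = ~t & q | ~t & ~q   [absorption]
    = ~t   [distribution]
E2: ~~(~t | ~(t | ~t))
    = ~(t & (t | ~t))   [De Morgan]
    = ~t   [complement / identity]
Both reduce to ~t, so they are equivalent.

Yes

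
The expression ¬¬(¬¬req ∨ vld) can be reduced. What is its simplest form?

¬¬(¬¬req ∨ vld)
= ¬¬req ∨ vld
= req ∨ vld

req ∨ vld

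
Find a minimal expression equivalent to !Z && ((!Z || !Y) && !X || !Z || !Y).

!Z && ((!Z || !Y) && !X || !Z || !Y)
= !Z && (!Z || !Y)
= !Z

!Z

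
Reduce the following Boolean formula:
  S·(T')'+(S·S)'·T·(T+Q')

S·(T')'+(S·S)'·T·(T+Q')
= S·T+(S·S)'·T·(T+Q')   (double negation)
= S·T+S'·T·(T+Q')   (idempotence)
= S·T+S'·T   (absorption)
= T   (distribution)

T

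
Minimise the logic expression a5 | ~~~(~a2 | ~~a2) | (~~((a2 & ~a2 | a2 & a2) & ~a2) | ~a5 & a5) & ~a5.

a5

a5 | ~~~(~a2 | ~~a2) | (~~((a2 & ~a2 | a2 & a2) & ~a2) | ~a5 & a5) & ~a5
= a5 | ~~~(~a2 | ~~a2) | ~~((a2 & ~a2 | a2 & a2) & ~a2) & ~a5
= a5 | ~~(a2 & ~a2) | ~~((a2 & ~a2 | a2 & a2) & ~a2) & ~a5
= a5 | ~~(a2 & ~a2) | ~~(a2 & ~a2) & ~a5
= a5 | ~~(a2 & ~a2)
= a5 | a2 & ~a2
= a5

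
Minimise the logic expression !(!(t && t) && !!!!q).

t || !q

!(!(t && t) && !!!!q)
= !(!(t && t) && !!q)   [double negation]
= !(!t && !!q)   [idempotence]
= t || !q   [De Morgan]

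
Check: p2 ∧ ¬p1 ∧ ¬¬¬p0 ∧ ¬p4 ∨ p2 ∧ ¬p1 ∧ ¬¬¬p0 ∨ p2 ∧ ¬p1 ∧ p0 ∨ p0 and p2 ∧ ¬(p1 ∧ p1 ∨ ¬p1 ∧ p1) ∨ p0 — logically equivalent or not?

E1: p2 ∧ ¬p1 ∧ ¬¬¬p0 ∧ ¬p4 ∨ p2 ∧ ¬p1 ∧ ¬¬¬p0 ∨ p2 ∧ ¬p1 ∧ p0 ∨ p0
    = p2 ∧ ¬p1 ∧ ¬¬¬p0 ∨ p2 ∧ ¬p1 ∧ p0 ∨ p0   (absorption)
    = p2 ∧ ¬p1 ∧ ¬p0 ∨ p2 ∧ ¬p1 ∧ p0 ∨ p0   (double negation)
    = p2 ∧ ¬p1 ∨ p0   (distribution)
E2: p2 ∧ ¬(p1 ∧ p1 ∨ ¬p1 ∧ p1) ∨ p0
    = p2 ∧ ¬p1 ∨ p0   (distribution)
Both reduce to p2 ∧ ¬p1 ∨ p0, so they are equivalent.

Yes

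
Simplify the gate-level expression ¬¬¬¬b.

¬¬¬¬b
= ¬¬b   [double negation]
= b   [double negation]

b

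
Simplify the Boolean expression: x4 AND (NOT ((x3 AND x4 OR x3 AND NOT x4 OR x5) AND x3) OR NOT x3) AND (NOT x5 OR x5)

x4 AND NOT x3

x4 AND (NOT ((x3 AND x4 OR x3 AND NOT x4 OR x5) AND x3) OR NOT x3) AND (NOT x5 OR x5)
= x4 AND (NOT ((x3 OR x5) AND x3) OR NOT x3) AND (NOT x5 OR x5)   (distribution)
= x4 AND (NOT x3 OR NOT x3) AND (NOT x5 OR x5)   (absorption)
= x4 AND (NOT x3 OR NOT x3)   (complement / identity)
= x4 AND NOT x3   (idempotence)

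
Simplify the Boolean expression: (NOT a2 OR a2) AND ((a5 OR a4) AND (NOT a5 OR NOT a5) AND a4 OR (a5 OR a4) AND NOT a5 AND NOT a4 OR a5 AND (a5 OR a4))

(NOT a2 OR a2) AND ((a5 OR a4) AND (NOT a5 OR NOT a5) AND a4 OR (a5 OR a4) AND NOT a5 AND NOT a4 OR a5 AND (a5 OR a4))
= (NOT a2 OR a2) AND ((a5 OR a4) AND NOT a5 AND a4 OR (a5 OR a4) AND NOT a5 AND NOT a4 OR a5 AND (a5 OR a4))
= (NOT a2 OR a2) AND ((a5 OR a4) AND NOT a5 OR a5 AND (a5 OR a4))
= (NOT a2 OR a2) AND (a5 OR a4)
= a5 OR a4

a5 OR a4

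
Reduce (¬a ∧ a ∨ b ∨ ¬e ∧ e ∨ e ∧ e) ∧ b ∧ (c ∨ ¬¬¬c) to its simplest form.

b

(¬a ∧ a ∨ b ∨ ¬e ∧ e ∨ e ∧ e) ∧ b ∧ (c ∨ ¬¬¬c)
= (¬a ∧ a ∨ b ∨ ¬e ∧ e ∨ e ∧ e) ∧ b ∧ (c ∨ ¬c)   (double negation)
= (¬a ∧ a ∨ b ∨ e) ∧ b ∧ (c ∨ ¬c)   (distribution)
= (b ∨ e) ∧ b ∧ (c ∨ ¬c)   (complement / identity)
= (b ∨ e) ∧ b   (complement / identity)
= b   (absorption)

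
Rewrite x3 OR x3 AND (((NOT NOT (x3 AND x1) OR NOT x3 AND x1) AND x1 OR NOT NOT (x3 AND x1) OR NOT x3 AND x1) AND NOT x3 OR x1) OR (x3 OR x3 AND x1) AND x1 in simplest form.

x3

x3 OR x3 AND (((NOT NOT (x3 AND x1) OR NOT x3 AND x1) AND x1 OR NOT NOT (x3 AND x1) OR NOT x3 AND x1) AND NOT x3 OR x1) OR (x3 OR x3 AND x1) AND x1
= x3 OR x3 AND ((NOT NOT (x3 AND x1) OR NOT x3 AND x1) AND NOT x3 OR x1) OR (x3 OR x3 AND x1) AND x1
= x3 OR x3 AND ((x3 AND x1 OR NOT x3 AND x1) AND NOT x3 OR x1) OR (x3 OR x3 AND x1) AND x1
= x3 OR x3 AND (x1 AND NOT x3 OR x1) OR (x3 OR x3 AND x1) AND x1
= x3 OR x3 AND x1 OR (x3 OR x3 AND x1) AND x1
= x3 OR x3 AND x1
= x3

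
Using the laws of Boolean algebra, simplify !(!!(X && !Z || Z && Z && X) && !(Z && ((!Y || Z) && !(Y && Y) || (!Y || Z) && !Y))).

!X || Z && !Y

!(!!(X && !Z || Z && Z && X) && !(Z && ((!Y || Z) && !(Y && Y) || (!Y || Z) && !Y)))
= !(!!(X && !Z || Z && X) && !(Z && ((!Y || Z) && !(Y && Y) || (!Y || Z) && !Y)))   — idempotence
= !(!!(X && !Z || Z && X) && !(Z && ((!Y || Z) && !Y || (!Y || Z) && !Y)))   — idempotence
= !(!!X && !(Z && ((!Y || Z) && !Y || (!Y || Z) && !Y)))   — distribution
= !X || Z && ((!Y || Z) && !Y || (!Y || Z) && !Y)   — De Morgan
= !X || Z && (!Y || Z) && !Y   — idempotence
= !X || Z && !Y   — absorption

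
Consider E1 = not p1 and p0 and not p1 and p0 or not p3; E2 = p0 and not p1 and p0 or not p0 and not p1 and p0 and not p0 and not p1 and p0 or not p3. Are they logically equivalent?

Yes

E1: not p1 and p0 and not p1 and p0 or not p3
    = not p1 and p0 or not p3   — idempotence
E2: p0 and not p1 and p0 or not p0 and not p1 and p0 and not p0 and not p1 and p0 or not p3
    = p0 and not p1 and p0 or not p0 and not p1 and p0 or not p3   — idempotence
    = not p1 and p0 or not p3   — distribution
Both reduce to not p1 and p0 or not p3, so they are equivalent.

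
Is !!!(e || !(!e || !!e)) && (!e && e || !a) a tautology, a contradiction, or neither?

!!!(e || !(!e || !!e)) && (!e && e || !a)
= !!!(e || !(!e || !!e)) && !a   (complement / identity)
= !!!(e || e && !e) && !a   (De Morgan)
= !!!e && !a   (complement / identity)
= !e && !a   (double negation)
This depends on a, e, so it is not a constant.

neither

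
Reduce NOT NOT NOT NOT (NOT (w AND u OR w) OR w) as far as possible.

TRUE

NOT NOT NOT NOT (NOT (w AND u OR w) OR w)
= NOT NOT NOT NOT (NOT w OR w)   [absorption]
= NOT NOT (NOT w OR w)   [double negation]
= NOT w OR w   [double negation]
= TRUE   [complement]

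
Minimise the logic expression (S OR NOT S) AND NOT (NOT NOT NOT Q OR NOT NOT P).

(S OR NOT S) AND NOT (NOT NOT NOT Q OR NOT NOT P)
= NOT (NOT NOT NOT Q OR NOT NOT P)   (complement / identity)
= NOT (NOT Q OR NOT NOT P)   (double negation)
= Q AND NOT P   (De Morgan)

Q AND NOT P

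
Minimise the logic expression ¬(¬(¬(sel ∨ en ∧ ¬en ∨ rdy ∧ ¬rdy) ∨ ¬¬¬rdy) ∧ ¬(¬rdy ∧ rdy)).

¬(¬(¬(sel ∨ en ∧ ¬en ∨ rdy ∧ ¬rdy) ∨ ¬¬¬rdy) ∧ ¬(¬rdy ∧ rdy))
= ¬(¬(¬(sel ∨ en ∧ ¬en ∨ rdy ∧ ¬rdy) ∨ ¬rdy) ∧ ¬(¬rdy ∧ rdy))   — double negation
= ¬(¬(¬(sel ∨ en ∧ ¬en) ∨ ¬rdy) ∧ ¬(¬rdy ∧ rdy))   — complement / identity
= ¬(sel ∨ en ∧ ¬en) ∨ ¬rdy ∨ ¬rdy ∧ rdy   — De Morgan
= ¬sel ∨ ¬rdy ∨ ¬rdy ∧ rdy   — complement / identity
= ¬sel ∨ ¬rdy   — complement / identity

¬sel ∨ ¬rdy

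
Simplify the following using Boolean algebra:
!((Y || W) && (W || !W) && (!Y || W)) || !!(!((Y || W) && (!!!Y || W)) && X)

!W

!((Y || W) && (W || !W) && (!Y || W)) || !!(!((Y || W) && (!!!Y || W)) && X)
= !((Y || W) && (!Y || W)) || !!(!((Y || W) && (!!!Y || W)) && X)
= !((Y || W) && (!Y || W)) || !!(!((Y || W) && (!Y || W)) && X)
= !((Y || W) && (!Y || W)) || !((Y || W) && (!Y || W)) && X
= !((Y || W) && (!Y || W))
= !(Y && !Y || W)
= !W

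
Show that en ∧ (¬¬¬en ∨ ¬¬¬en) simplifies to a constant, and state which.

False

en ∧ (¬¬¬en ∨ ¬¬¬en)
= en ∧ (¬en ∨ ¬¬¬en)
= en ∧ (¬en ∨ ¬en)
= en ∧ ¬en
= False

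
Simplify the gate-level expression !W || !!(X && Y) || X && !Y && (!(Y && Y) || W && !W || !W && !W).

!W || X

!W || !!(X && Y) || X && !Y && (!(Y && Y) || W && !W || !W && !W)
= !W || !!(X && Y) || X && !Y && (!Y || W && !W || !W && !W)   (idempotence)
= !W || !!(X && Y) || X && !Y && (!Y || !W)   (distribution)
= !W || X && Y || X && !Y && (!Y || !W)   (double negation)
= !W || X && Y || X && !Y   (absorption)
= !W || X   (distribution)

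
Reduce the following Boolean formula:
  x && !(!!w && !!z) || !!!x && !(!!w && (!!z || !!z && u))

!w || !z

x && !(!!w && !!z) || !!!x && !(!!w && (!!z || !!z && u))
= x && !(!!w && !!z) || !!!x && !(!!w && !!z)   — absorption
= x && !(!!w && !!z) || !x && !(!!w && !!z)   — double negation
= !(!!w && !!z)   — distribution
= !w || !z   — De Morgan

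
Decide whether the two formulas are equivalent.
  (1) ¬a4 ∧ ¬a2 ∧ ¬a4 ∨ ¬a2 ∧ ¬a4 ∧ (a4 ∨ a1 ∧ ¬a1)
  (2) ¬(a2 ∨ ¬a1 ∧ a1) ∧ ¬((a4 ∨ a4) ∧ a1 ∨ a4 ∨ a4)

Yes

E1: ¬a4 ∧ ¬a2 ∧ ¬a4 ∨ ¬a2 ∧ ¬a4 ∧ (a4 ∨ a1 ∧ ¬a1)
    = ¬a4 ∧ ¬a2 ∧ ¬a4 ∨ ¬a2 ∧ ¬a4 ∧ a4   [complement / identity]
    = ¬a2 ∧ ¬a4   [distribution]
E2: ¬(a2 ∨ ¬a1 ∧ a1) ∧ ¬((a4 ∨ a4) ∧ a1 ∨ a4 ∨ a4)
    = ¬(a2 ∨ ¬a1 ∧ a1) ∧ ¬(a4 ∨ a4)   [absorption]
    = ¬a2 ∧ ¬(a4 ∨ a4)   [complement / identity]
    = ¬a2 ∧ ¬a4   [idempotence]
Both reduce to ¬a2 ∧ ¬a4, so they are equivalent.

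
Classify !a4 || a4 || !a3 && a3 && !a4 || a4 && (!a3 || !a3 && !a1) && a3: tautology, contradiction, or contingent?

!a4 || a4 || !a3 && a3 && !a4 || a4 && (!a3 || !a3 && !a1) && a3
= !a4 || a4 || !a3 && a3 && !a4 || a4 && !a3 && a3
= !a4 || a4 || !a3 && a3
= !a4 || a4
= true

tautology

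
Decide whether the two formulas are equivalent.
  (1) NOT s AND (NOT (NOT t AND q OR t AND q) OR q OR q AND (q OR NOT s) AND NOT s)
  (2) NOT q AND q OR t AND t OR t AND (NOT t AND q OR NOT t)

No

E1: NOT s AND (NOT (NOT t AND q OR t AND q) OR q OR q AND (q OR NOT s) AND NOT s)
    = NOT s AND (NOT (NOT t AND q OR t AND q) OR q OR q AND NOT s)   (absorption)
    = NOT s AND (NOT q OR q OR q AND NOT s)   (distribution)
    = NOT s AND (NOT q OR q)   (absorption)
    = NOT s   (complement / identity)
E2: NOT q AND q OR t AND t OR t AND (NOT t AND q OR NOT t)
    = NOT q AND q OR t AND t OR t AND NOT t   (absorption)
    = t AND t OR t AND NOT t   (complement / identity)
    = t   (distribution)
These differ: at q=0, s=1, t=1, E1 = 0 but E2 = 1.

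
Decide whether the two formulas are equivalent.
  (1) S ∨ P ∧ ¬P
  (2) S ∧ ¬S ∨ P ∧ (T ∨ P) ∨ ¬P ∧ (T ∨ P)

No

E1: S ∨ P ∧ ¬P
    = S
E2: S ∧ ¬S ∨ P ∧ (T ∨ P) ∨ ¬P ∧ (T ∨ P)
    = S ∧ ¬S ∨ T ∨ P
    = T ∨ P
These differ: at P=1, S=0, T=1, E1 = 0 but E2 = 1.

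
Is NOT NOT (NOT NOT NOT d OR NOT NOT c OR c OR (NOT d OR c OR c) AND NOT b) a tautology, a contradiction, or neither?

neither

NOT NOT (NOT NOT NOT d OR NOT NOT c OR c OR (NOT d OR c OR c) AND NOT b)
= NOT NOT (NOT d OR NOT NOT c OR c OR (NOT d OR c OR c) AND NOT b)   — double negation
= NOT NOT (NOT d OR c OR c OR (NOT d OR c OR c) AND NOT b)   — double negation
= NOT NOT (NOT d OR c OR c)   — absorption
= NOT NOT (NOT d OR c)   — idempotence
= NOT d OR c   — double negation
This depends on c, d, so it is not a constant.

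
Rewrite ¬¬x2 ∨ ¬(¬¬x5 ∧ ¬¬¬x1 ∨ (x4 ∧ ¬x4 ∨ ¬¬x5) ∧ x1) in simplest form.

x2 ∨ ¬x5

¬¬x2 ∨ ¬(¬¬x5 ∧ ¬¬¬x1 ∨ (x4 ∧ ¬x4 ∨ ¬¬x5) ∧ x1)
= x2 ∨ ¬(¬¬x5 ∧ ¬¬¬x1 ∨ (x4 ∧ ¬x4 ∨ ¬¬x5) ∧ x1)   [double negation]
= x2 ∨ ¬(¬¬x5 ∧ ¬¬¬x1 ∨ ¬¬x5 ∧ x1)   [complement / identity]
= x2 ∨ ¬(¬¬x5 ∧ ¬x1 ∨ ¬¬x5 ∧ x1)   [double negation]
= x2 ∨ ¬¬¬x5   [distribution]
= x2 ∨ ¬x5   [double negation]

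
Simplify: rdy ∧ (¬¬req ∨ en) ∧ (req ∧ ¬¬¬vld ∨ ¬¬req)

rdy ∧ (¬¬req ∨ en) ∧ (req ∧ ¬¬¬vld ∨ ¬¬req)
= rdy ∧ (req ∨ en) ∧ (req ∧ ¬¬¬vld ∨ ¬¬req)   — double negation
= rdy ∧ (req ∨ en) ∧ (req ∧ ¬¬¬vld ∨ req)   — double negation
= rdy ∧ (req ∨ en) ∧ (req ∧ ¬vld ∨ req)   — double negation
= rdy ∧ (req ∨ en) ∧ req   — absorption
= rdy ∧ req   — absorption

rdy ∧ req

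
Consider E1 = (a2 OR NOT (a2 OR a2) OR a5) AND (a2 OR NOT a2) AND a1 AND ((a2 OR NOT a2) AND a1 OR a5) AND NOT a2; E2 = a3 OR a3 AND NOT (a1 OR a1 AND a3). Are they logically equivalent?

E1: (a2 OR NOT (a2 OR a2) OR a5) AND (a2 OR NOT a2) AND a1 AND ((a2 OR NOT a2) AND a1 OR a5) AND NOT a2
    = (a2 OR NOT a2 OR a5) AND (a2 OR NOT a2) AND a1 AND ((a2 OR NOT a2) AND a1 OR a5) AND NOT a2
    = (a2 OR NOT a2) AND a1 AND ((a2 OR NOT a2) AND a1 OR a5) AND NOT a2
    = (a2 OR NOT a2) AND a1 AND NOT a2
    = a1 AND NOT a2
E2: a3 OR a3 AND NOT (a1 OR a1 AND a3)
    = a3 OR a3 AND NOT a1
    = a3
These differ: at a1=0, a2=1, a3=1, a5=0, E1 = 0 but E2 = 1.

No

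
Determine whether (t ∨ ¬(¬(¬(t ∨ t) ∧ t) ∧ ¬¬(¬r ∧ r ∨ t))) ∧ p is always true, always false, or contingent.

contingent

(t ∨ ¬(¬(¬(t ∨ t) ∧ t) ∧ ¬¬(¬r ∧ r ∨ t))) ∧ p
= (t ∨ ¬(¬(¬t ∧ t) ∧ ¬¬(¬r ∧ r ∨ t))) ∧ p   [idempotence]
= (t ∨ ¬t ∧ t ∨ ¬(¬r ∧ r ∨ t)) ∧ p   [De Morgan]
= (t ∨ ¬t ∧ t ∨ ¬t) ∧ p   [complement / identity]
= (t ∨ ¬t) ∧ p   [complement / identity]
= p   [complement / identity]
This depends on p, so it is not a constant.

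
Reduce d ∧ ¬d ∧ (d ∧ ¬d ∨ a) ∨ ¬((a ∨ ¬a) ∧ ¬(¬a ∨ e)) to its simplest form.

¬a ∨ e

d ∧ ¬d ∧ (d ∧ ¬d ∨ a) ∨ ¬((a ∨ ¬a) ∧ ¬(¬a ∨ e))
= d ∧ ¬d ∨ ¬((a ∨ ¬a) ∧ ¬(¬a ∨ e))   [absorption]
= d ∧ ¬d ∨ ¬¬(¬a ∨ e)   [complement / identity]
= ¬¬(¬a ∨ e)   [complement / identity]
= ¬a ∨ e   [double negation]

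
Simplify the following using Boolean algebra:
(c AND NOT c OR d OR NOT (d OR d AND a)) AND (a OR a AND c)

a

(c AND NOT c OR d OR NOT (d OR d AND a)) AND (a OR a AND c)
= (d OR NOT (d OR d AND a)) AND (a OR a AND c)   [complement / identity]
= (d OR NOT d) AND (a OR a AND c)   [absorption]
= (d OR NOT d) AND a   [absorption]
= a   [complement / identity]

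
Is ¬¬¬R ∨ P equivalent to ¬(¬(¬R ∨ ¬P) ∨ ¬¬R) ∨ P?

E1: ¬¬¬R ∨ P
    = ¬R ∨ P   [double negation]
E2: ¬(¬(¬R ∨ ¬P) ∨ ¬¬R) ∨ P
    = (¬R ∨ ¬P) ∧ ¬R ∨ P   [De Morgan]
    = ¬R ∨ P   [absorption]
Both reduce to ¬R ∨ P, so they are equivalent.

Yes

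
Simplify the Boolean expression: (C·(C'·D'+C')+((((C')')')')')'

(C·(C'·D'+C')+((((C')')')')')'
= (C·C'+((((C')')')')')'   — absorption
= (((((C')')')')')'   — complement / identity
= (((C')')')'   — double negation
= (C')'   — double negation
= C   — double negation

C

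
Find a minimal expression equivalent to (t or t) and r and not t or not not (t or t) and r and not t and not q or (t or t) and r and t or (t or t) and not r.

(t or t) and r and not t or not not (t or t) and r and not t and not q or (t or t) and r and t or (t or t) and not r
= (t or t) and r and not t or (t or t) and r and not t and not q or (t or t) and r and t or (t or t) and not r   — double negation
= (t or t) and r and not t or (t or t) and r and t or (t or t) and not r   — absorption
= (t or t) and r or (t or t) and not r   — distribution
= t or t   — distribution
= t   — idempotence

t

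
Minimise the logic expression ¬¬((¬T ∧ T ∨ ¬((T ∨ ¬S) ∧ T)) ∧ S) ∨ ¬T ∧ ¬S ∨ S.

¬¬((¬T ∧ T ∨ ¬((T ∨ ¬S) ∧ T)) ∧ S) ∨ ¬T ∧ ¬S ∨ S
= (¬T ∧ T ∨ ¬((T ∨ ¬S) ∧ T)) ∧ S ∨ ¬T ∧ ¬S ∨ S   [double negation]
= (¬T ∧ T ∨ ¬T) ∧ S ∨ ¬T ∧ ¬S ∨ S   [absorption]
= ¬T ∧ S ∨ ¬T ∧ ¬S ∨ S   [complement / identity]
= ¬T ∨ S   [distribution]

¬T ∨ S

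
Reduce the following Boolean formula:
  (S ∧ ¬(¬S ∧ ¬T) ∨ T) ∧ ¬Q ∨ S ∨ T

(S ∧ ¬(¬S ∧ ¬T) ∨ T) ∧ ¬Q ∨ S ∨ T
= (S ∧ (S ∨ T) ∨ T) ∧ ¬Q ∨ S ∨ T
= (S ∨ T) ∧ ¬Q ∨ S ∨ T
= S ∨ T

S ∨ T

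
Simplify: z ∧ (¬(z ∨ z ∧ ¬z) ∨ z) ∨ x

z ∧ (¬(z ∨ z ∧ ¬z) ∨ z) ∨ x
= z ∧ (¬z ∨ z) ∨ x   (complement / identity)
= z ∨ x   (complement / identity)

z ∨ x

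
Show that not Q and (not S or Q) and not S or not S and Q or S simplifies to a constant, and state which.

True

not Q and (not S or Q) and not S or not S and Q or S
= not Q and not S or not S and Q or S   [absorption]
= not S or S   [distribution]
= True   [complement]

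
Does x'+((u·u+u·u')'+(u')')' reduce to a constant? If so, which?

no

x'+((u·u+u·u')'+(u')')'
= x'+(u·u+u·u')·u'   [De Morgan]
= x'+u·u'   [distribution]
= x'   [complement / identity]
This depends on x, so it is not a constant.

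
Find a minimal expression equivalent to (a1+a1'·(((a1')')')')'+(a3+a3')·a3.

(a1+a1'·(((a1')')')')'+(a3+a3')·a3
= (a1+a1'·(a1')')'+(a3+a3')·a3   (double negation)
= (a1+a1'·(a1')')'+a3   (complement / identity)
= (a1+a1'·a1)'+a3   (double negation)
= a1'+a3   (complement / identity)

a1'+a3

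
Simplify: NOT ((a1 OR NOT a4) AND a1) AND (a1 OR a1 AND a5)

NOT ((a1 OR NOT a4) AND a1) AND (a1 OR a1 AND a5)
= NOT a1 AND (a1 OR a1 AND a5)   [absorption]
= NOT a1 AND a1   [absorption]
= FALSE   [complement]

FALSE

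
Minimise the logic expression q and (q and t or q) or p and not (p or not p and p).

q

q and (q and t or q) or p and not (p or not p and p)
= q and q or p and not (p or not p and p)   — absorption
= q and q or p and not p   — complement / identity
= q or p and not p   — idempotence
= q   — complement / identity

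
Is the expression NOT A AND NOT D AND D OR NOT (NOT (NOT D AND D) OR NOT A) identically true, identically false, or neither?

NOT A AND NOT D AND D OR NOT (NOT (NOT D AND D) OR NOT A)
= NOT A AND NOT D AND D OR NOT D AND D AND A
= NOT D AND D
= FALSE

identically false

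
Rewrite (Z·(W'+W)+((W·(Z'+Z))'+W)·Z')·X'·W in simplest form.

X'·W

(Z·(W'+W)+((W·(Z'+Z))'+W)·Z')·X'·W
= (Z·(W'+W)+(W'+W)·Z')·X'·W   (complement / identity)
= (W'+W)·X'·W   (distribution)
= X'·W   (complement / identity)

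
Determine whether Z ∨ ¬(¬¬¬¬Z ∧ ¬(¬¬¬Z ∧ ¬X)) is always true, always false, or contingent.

always true

Z ∨ ¬(¬¬¬¬Z ∧ ¬(¬¬¬Z ∧ ¬X))
= Z ∨ ¬¬¬Z ∨ ¬¬¬Z ∧ ¬X   — De Morgan
= Z ∨ ¬¬¬Z   — absorption
= Z ∨ ¬Z   — double negation
= True   — complement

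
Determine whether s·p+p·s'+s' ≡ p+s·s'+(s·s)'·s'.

E1: s·p+p·s'+s'
    = p+s'   — distribution
E2: p+s·s'+(s·s)'·s'
    = p+s·s'+s'·s'   — idempotence
    = p+s'   — distribution
Both reduce to p+s', so they are equivalent.

Yes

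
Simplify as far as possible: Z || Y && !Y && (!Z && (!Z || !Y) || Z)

Z || Y && !Y && (!Z && (!Z || !Y) || Z)
= Z || Y && !Y && (!Z || Z)   [absorption]
= Z || Y && !Y   [complement / identity]
= Z   [complement / identity]

Z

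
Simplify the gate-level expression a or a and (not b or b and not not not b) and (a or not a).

a

a or a and (not b or b and not not not b) and (a or not a)
= a or a and (not b or b and not b) and (a or not a)   — double negation
= a or a and (not b or b and not b)   — complement / identity
= a or a and not b   — complement / identity
= a   — absorption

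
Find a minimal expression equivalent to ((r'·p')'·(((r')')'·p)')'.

r'

((r'·p')'·(((r')')'·p)')'
= ((r'·p')'·(r'·p)')'   — double negation
= r'·p'+r'·p   — De Morgan
= r'   — distribution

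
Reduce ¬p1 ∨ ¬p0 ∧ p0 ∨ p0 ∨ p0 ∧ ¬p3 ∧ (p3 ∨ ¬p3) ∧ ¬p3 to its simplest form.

¬p1 ∨ p0

¬p1 ∨ ¬p0 ∧ p0 ∨ p0 ∨ p0 ∧ ¬p3 ∧ (p3 ∨ ¬p3) ∧ ¬p3
= ¬p1 ∨ p0 ∨ p0 ∧ ¬p3 ∧ (p3 ∨ ¬p3) ∧ ¬p3   [complement / identity]
= ¬p1 ∨ p0 ∨ p0 ∧ ¬p3 ∧ ¬p3   [complement / identity]
= ¬p1 ∨ p0 ∨ p0 ∧ ¬p3   [idempotence]
= ¬p1 ∨ p0   [absorption]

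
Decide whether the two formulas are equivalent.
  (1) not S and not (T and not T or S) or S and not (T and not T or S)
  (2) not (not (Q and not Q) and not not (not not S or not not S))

Yes

E1: not S and not (T and not T or S) or S and not (T and not T or S)
    = not (T and not T or S)   — distribution
    = not S   — complement / identity
E2: not (not (Q and not Q) and not not (not not S or not not S))
    = not (not (Q and not Q) and not not not not S)   — idempotence
    = not (not (Q and not Q) and not not S)   — double negation
    = Q and not Q or not S   — De Morgan
    = not S   — complement / identity
Both reduce to not S, so they are equivalent.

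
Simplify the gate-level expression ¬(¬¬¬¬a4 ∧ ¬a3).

¬a4 ∨ a3

¬(¬¬¬¬a4 ∧ ¬a3)
= ¬(¬¬a4 ∧ ¬a3)
= ¬a4 ∨ a3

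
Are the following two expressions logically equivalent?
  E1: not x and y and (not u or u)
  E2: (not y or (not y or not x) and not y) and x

No

E1: not x and y and (not u or u)
    = not x and y   — complement / identity
E2: (not y or (not y or not x) and not y) and x
    = (not y or not y) and x   — absorption
    = not y and x   — idempotence
These differ: at u=0, x=1, y=0, E1 = 0 but E2 = 1.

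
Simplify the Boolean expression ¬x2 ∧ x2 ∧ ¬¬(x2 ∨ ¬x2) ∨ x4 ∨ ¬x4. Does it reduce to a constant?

True

¬x2 ∧ x2 ∧ ¬¬(x2 ∨ ¬x2) ∨ x4 ∨ ¬x4
= ¬x2 ∧ x2 ∧ (x2 ∨ ¬x2) ∨ x4 ∨ ¬x4   [double negation]
= ¬x2 ∧ x2 ∨ x4 ∨ ¬x4   [complement / identity]
= x4 ∨ ¬x4   [complement / identity]
= True   [complement]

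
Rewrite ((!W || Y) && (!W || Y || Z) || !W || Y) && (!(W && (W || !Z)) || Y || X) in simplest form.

!W || Y

((!W || Y) && (!W || Y || Z) || !W || Y) && (!(W && (W || !Z)) || Y || X)
= (!W || Y || !W || Y) && (!(W && (W || !Z)) || Y || X)
= (!W || Y || !W || Y) && (!W || Y || X)
= (!W || Y) && (!W || Y || X)
= !W || Y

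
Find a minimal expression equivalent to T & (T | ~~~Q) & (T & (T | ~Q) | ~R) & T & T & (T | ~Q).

T

T & (T | ~~~Q) & (T & (T | ~Q) | ~R) & T & T & (T | ~Q)
= T & (T | ~Q) & (T & (T | ~Q) | ~R) & T & T & (T | ~Q)   [double negation]
= T & (T | ~Q) & T & T & (T | ~Q)   [absorption]
= T & (T | ~Q) & T & (T | ~Q)   [idempotence]
= T & (T | ~Q)   [idempotence]
= T   [absorption]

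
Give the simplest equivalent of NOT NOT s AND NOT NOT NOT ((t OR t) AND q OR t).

NOT NOT s AND NOT NOT NOT ((t OR t) AND q OR t)
= NOT NOT s AND NOT NOT NOT (t AND q OR t)   (idempotence)
= s AND NOT NOT NOT (t AND q OR t)   (double negation)
= s AND NOT NOT NOT t   (absorption)
= s AND NOT t   (double negation)

s AND NOT t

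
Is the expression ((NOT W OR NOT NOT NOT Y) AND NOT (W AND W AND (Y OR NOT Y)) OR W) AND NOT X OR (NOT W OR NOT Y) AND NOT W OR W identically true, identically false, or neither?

((NOT W OR NOT NOT NOT Y) AND NOT (W AND W AND (Y OR NOT Y)) OR W) AND NOT X OR (NOT W OR NOT Y) AND NOT W OR W
= ((NOT W OR NOT NOT NOT Y) AND NOT (W AND W) OR W) AND NOT X OR (NOT W OR NOT Y) AND NOT W OR W   [complement / identity]
= ((NOT W OR NOT Y) AND NOT (W AND W) OR W) AND NOT X OR (NOT W OR NOT Y) AND NOT W OR W   [double negation]
= ((NOT W OR NOT Y) AND NOT W OR W) AND NOT X OR (NOT W OR NOT Y) AND NOT W OR W   [idempotence]
= (NOT W OR NOT Y) AND NOT W OR W   [absorption]
= NOT W OR W   [absorption]
= TRUE   [complement]

identically true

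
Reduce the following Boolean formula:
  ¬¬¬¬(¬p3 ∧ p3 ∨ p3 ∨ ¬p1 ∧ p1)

¬¬¬¬(¬p3 ∧ p3 ∨ p3 ∨ ¬p1 ∧ p1)
= ¬¬¬¬(¬p3 ∧ p3 ∨ p3)   [complement / identity]
= ¬¬(¬p3 ∧ p3 ∨ p3)   [double negation]
= ¬p3 ∧ p3 ∨ p3   [double negation]
= p3   [complement / identity]

p3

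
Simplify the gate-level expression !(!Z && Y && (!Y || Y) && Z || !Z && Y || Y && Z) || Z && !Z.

!Y

!(!Z && Y && (!Y || Y) && Z || !Z && Y || Y && Z) || Z && !Z
= !(!Z && Y && Z || !Z && Y || Y && Z) || Z && !Z
= !(!Z && Y || Y && Z) || Z && !Z
= !Y || Z && !Z
= !Y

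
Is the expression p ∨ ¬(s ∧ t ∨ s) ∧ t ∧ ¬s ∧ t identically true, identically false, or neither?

p ∨ ¬(s ∧ t ∨ s) ∧ t ∧ ¬s ∧ t
= p ∨ ¬s ∧ t ∧ ¬s ∧ t   (absorption)
= p ∨ ¬s ∧ t   (idempotence)
This depends on p, s, t, so it is not a constant.

neither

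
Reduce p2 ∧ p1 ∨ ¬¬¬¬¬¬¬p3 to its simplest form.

p2 ∧ p1 ∨ ¬¬¬¬¬¬¬p3
= p2 ∧ p1 ∨ ¬¬¬¬¬p3   — double negation
= p2 ∧ p1 ∨ ¬¬¬p3   — double negation
= p2 ∧ p1 ∨ ¬p3   — double negation

p2 ∧ p1 ∨ ¬p3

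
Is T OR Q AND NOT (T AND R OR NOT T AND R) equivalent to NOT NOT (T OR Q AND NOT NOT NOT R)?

E1: T OR Q AND NOT (T AND R OR NOT T AND R)
    = T OR Q AND NOT R   [distribution]
E2: NOT NOT (T OR Q AND NOT NOT NOT R)
    = NOT NOT (T OR Q AND NOT R)   [double negation]
    = T OR Q AND NOT R   [double negation]
Both reduce to T OR Q AND NOT R, so they are equivalent.

Yes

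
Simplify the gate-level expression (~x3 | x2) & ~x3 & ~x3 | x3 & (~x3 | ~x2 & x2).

~x3

(~x3 | x2) & ~x3 & ~x3 | x3 & (~x3 | ~x2 & x2)
= (~x3 | x2) & ~x3 & ~x3 | x3 & ~x3   (complement / identity)
= ~x3 & ~x3 | x3 & ~x3   (absorption)
= ~x3   (distribution)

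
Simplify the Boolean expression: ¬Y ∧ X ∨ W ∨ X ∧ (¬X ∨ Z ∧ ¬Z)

¬Y ∧ X ∨ W ∨ X ∧ (¬X ∨ Z ∧ ¬Z)
= ¬Y ∧ X ∨ W ∨ X ∧ ¬X   [complement / identity]
= ¬Y ∧ X ∨ W   [complement / identity]

¬Y ∧ X ∨ W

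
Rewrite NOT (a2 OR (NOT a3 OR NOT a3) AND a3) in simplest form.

NOT a2

NOT (a2 OR (NOT a3 OR NOT a3) AND a3)
= NOT (a2 OR NOT a3 AND a3)
= NOT a2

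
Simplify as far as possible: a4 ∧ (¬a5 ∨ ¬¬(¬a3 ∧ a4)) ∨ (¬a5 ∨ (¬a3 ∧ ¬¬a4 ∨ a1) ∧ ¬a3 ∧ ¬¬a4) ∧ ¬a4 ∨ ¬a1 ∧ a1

a4 ∧ (¬a5 ∨ ¬¬(¬a3 ∧ a4)) ∨ (¬a5 ∨ (¬a3 ∧ ¬¬a4 ∨ a1) ∧ ¬a3 ∧ ¬¬a4) ∧ ¬a4 ∨ ¬a1 ∧ a1
= a4 ∧ (¬a5 ∨ ¬¬(¬a3 ∧ a4)) ∨ (¬a5 ∨ ¬a3 ∧ ¬¬a4) ∧ ¬a4 ∨ ¬a1 ∧ a1   (absorption)
= a4 ∧ (¬a5 ∨ ¬a3 ∧ a4) ∨ (¬a5 ∨ ¬a3 ∧ ¬¬a4) ∧ ¬a4 ∨ ¬a1 ∧ a1   (double negation)
= a4 ∧ (¬a5 ∨ ¬a3 ∧ a4) ∨ (¬a5 ∨ ¬a3 ∧ a4) ∧ ¬a4 ∨ ¬a1 ∧ a1   (double negation)
= ¬a5 ∨ ¬a3 ∧ a4 ∨ ¬a1 ∧ a1   (distribution)
= ¬a5 ∨ ¬a3 ∧ a4   (complement / identity)

¬a5 ∨ ¬a3 ∧ a4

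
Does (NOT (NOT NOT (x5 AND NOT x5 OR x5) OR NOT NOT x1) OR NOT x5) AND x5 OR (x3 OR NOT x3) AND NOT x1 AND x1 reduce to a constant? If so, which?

yes, False

(NOT (NOT NOT (x5 AND NOT x5 OR x5) OR NOT NOT x1) OR NOT x5) AND x5 OR (x3 OR NOT x3) AND NOT x1 AND x1
= (NOT (NOT NOT x5 OR NOT NOT x1) OR NOT x5) AND x5 OR (x3 OR NOT x3) AND NOT x1 AND x1   — complement / identity
= (NOT x5 AND NOT x1 OR NOT x5) AND x5 OR (x3 OR NOT x3) AND NOT x1 AND x1   — De Morgan
= (NOT x5 AND NOT x1 OR NOT x5) AND x5 OR NOT x1 AND x1   — complement / identity
= (NOT x5 AND NOT x1 OR NOT x5) AND x5   — complement / identity
= NOT x5 AND x5   — absorption
= FALSE   — complement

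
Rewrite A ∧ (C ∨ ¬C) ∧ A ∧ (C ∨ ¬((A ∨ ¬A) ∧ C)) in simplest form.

A

A ∧ (C ∨ ¬C) ∧ A ∧ (C ∨ ¬((A ∨ ¬A) ∧ C))
= A ∧ (C ∨ ¬C) ∧ A ∧ (C ∨ ¬C)
= A ∧ (C ∨ ¬C)
= A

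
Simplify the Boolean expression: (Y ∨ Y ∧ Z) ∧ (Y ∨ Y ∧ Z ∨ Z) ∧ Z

Y ∧ Z

(Y ∨ Y ∧ Z) ∧ (Y ∨ Y ∧ Z ∨ Z) ∧ Z
= (Y ∨ Y ∧ Z) ∧ Z   — absorption
= Y ∧ Z   — absorption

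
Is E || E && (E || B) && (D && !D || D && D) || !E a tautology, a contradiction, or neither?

tautology

E || E && (E || B) && (D && !D || D && D) || !E
= E || E && (E || B) && D || !E   [distribution]
= E || E && D || !E   [absorption]
= E || !E   [absorption]
= true   [complement]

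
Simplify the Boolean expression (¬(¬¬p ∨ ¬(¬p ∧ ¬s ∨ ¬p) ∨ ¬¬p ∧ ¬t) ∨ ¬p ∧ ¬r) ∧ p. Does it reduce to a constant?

False

(¬(¬¬p ∨ ¬(¬p ∧ ¬s ∨ ¬p) ∨ ¬¬p ∧ ¬t) ∨ ¬p ∧ ¬r) ∧ p
= (¬(¬¬p ∨ ¬¬p ∨ ¬¬p ∧ ¬t) ∨ ¬p ∧ ¬r) ∧ p   — absorption
= (¬(¬¬p ∨ ¬¬p) ∨ ¬p ∧ ¬r) ∧ p   — absorption
= (¬p ∧ ¬p ∨ ¬p ∧ ¬r) ∧ p   — De Morgan
= (¬p ∨ ¬p ∧ ¬r) ∧ p   — idempotence
= ¬p ∧ p   — absorption
= False   — complement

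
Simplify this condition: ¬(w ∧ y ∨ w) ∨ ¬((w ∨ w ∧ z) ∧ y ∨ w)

¬w

¬(w ∧ y ∨ w) ∨ ¬((w ∨ w ∧ z) ∧ y ∨ w)
= ¬(w ∧ y ∨ w) ∨ ¬(w ∧ y ∨ w)   [absorption]
= ¬(w ∧ y ∨ w)   [idempotence]
= ¬w   [absorption]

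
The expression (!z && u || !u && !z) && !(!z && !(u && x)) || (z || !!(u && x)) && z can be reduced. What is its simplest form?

z || u && x

(!z && u || !u && !z) && !(!z && !(u && x)) || (z || !!(u && x)) && z
= (!z && u || !u && !z) && (z || u && x) || (z || !!(u && x)) && z   (De Morgan)
= !z && (z || u && x) || (z || !!(u && x)) && z   (distribution)
= !z && (z || u && x) || (z || u && x) && z   (double negation)
= z || u && x   (distribution)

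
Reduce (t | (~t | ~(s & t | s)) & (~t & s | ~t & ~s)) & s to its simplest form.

s

(t | (~t | ~(s & t | s)) & (~t & s | ~t & ~s)) & s
= (t | (~t | ~s) & (~t & s | ~t & ~s)) & s   (absorption)
= (t | (~t | ~s) & ~t) & s   (distribution)
= (t | ~t) & s   (absorption)
= s   (complement / identity)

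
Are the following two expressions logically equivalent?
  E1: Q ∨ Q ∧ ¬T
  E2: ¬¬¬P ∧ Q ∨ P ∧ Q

Yes

E1: Q ∨ Q ∧ ¬T
    = Q   [absorption]
E2: ¬¬¬P ∧ Q ∨ P ∧ Q
    = ¬P ∧ Q ∨ P ∧ Q   [double negation]
    = Q   [distribution]
Both reduce to Q, so they are equivalent.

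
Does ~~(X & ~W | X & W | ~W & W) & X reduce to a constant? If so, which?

~~(X & ~W | X & W | ~W & W) & X
= (X & ~W | X & W | ~W & W) & X   [double negation]
= (X | ~W & W) & X   [distribution]
= X & X   [complement / identity]
= X   [idempotence]
This depends on X, so it is not a constant.

no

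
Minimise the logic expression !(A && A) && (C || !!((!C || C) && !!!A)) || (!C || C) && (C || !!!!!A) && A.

C || !A

!(A && A) && (C || !!((!C || C) && !!!A)) || (!C || C) && (C || !!!!!A) && A
= !A && (C || !!((!C || C) && !!!A)) || (!C || C) && (C || !!!!!A) && A   [idempotence]
= !A && (C || !!!!!A) || (!C || C) && (C || !!!!!A) && A   [complement / identity]
= !A && (C || !!!!!A) || (C || !!!!!A) && A   [complement / identity]
= C || !!!!!A   [distribution]
= C || !!!A   [double negation]
= C || !A   [double negation]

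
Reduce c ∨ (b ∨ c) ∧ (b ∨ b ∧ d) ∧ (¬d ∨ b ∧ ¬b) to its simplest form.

c ∨ b ∧ ¬d

c ∨ (b ∨ c) ∧ (b ∨ b ∧ d) ∧ (¬d ∨ b ∧ ¬b)
= c ∨ (b ∨ c) ∧ b ∧ (¬d ∨ b ∧ ¬b)   — absorption
= c ∨ b ∧ (¬d ∨ b ∧ ¬b)   — absorption
= c ∨ b ∧ ¬d   — complement / identity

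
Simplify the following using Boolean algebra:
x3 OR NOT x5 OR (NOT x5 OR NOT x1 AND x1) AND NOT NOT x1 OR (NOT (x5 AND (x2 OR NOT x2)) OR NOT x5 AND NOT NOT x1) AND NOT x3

x3 OR NOT x5

x3 OR NOT x5 OR (NOT x5 OR NOT x1 AND x1) AND NOT NOT x1 OR (NOT (x5 AND (x2 OR NOT x2)) OR NOT x5 AND NOT NOT x1) AND NOT x3
= x3 OR NOT x5 OR NOT x5 AND NOT NOT x1 OR (NOT (x5 AND (x2 OR NOT x2)) OR NOT x5 AND NOT NOT x1) AND NOT x3   [complement / identity]
= x3 OR NOT x5 OR NOT x5 AND NOT NOT x1 OR (NOT x5 OR NOT x5 AND NOT NOT x1) AND NOT x3   [complement / identity]
= x3 OR NOT x5 OR NOT x5 AND NOT NOT x1   [absorption]
= x3 OR NOT x5 OR NOT x5 AND x1   [double negation]
= x3 OR NOT x5   [absorption]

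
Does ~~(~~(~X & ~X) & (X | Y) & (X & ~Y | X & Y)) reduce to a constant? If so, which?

yes, False

~~(~~(~X & ~X) & (X | Y) & (X & ~Y | X & Y))
= ~~(~~(~X & ~X) & (X | Y) & X)   — distribution
= ~~(~X & ~X) & (X | Y) & X   — double negation
= ~(X | X) & (X | Y) & X   — De Morgan
= ~(X | X) & X   — absorption
= ~X & X   — idempotence
= 0   — complement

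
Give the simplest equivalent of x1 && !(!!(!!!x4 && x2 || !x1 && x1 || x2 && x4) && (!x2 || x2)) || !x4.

x1 && !x2 || !x4

x1 && !(!!(!!!x4 && x2 || !x1 && x1 || x2 && x4) && (!x2 || x2)) || !x4
= x1 && !(!!(!!!x4 && x2 || x2 && x4) && (!x2 || x2)) || !x4   — complement / identity
= x1 && !((!!!x4 && x2 || x2 && x4) && (!x2 || x2)) || !x4   — double negation
= x1 && !((!x4 && x2 || x2 && x4) && (!x2 || x2)) || !x4   — double negation
= x1 && !(!x4 && x2 || x2 && x4) || !x4   — complement / identity
= x1 && !x2 || !x4   — distribution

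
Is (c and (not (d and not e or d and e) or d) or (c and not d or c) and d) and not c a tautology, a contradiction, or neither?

(c and (not (d and not e or d and e) or d) or (c and not d or c) and d) and not c
= (c and (not d or d) or (c and not d or c) and d) and not c   [distribution]
= (c and (not d or d) or c and d) and not c   [absorption]
= (c or c and d) and not c   [complement / identity]
= c and not c   [absorption]
= False   [complement]

contradiction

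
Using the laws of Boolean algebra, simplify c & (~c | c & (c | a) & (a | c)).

c

c & (~c | c & (c | a) & (a | c))
= c & (~c | c & (c | a & a))
= c & (~c | c & (c | a))
= c & (~c | c)
= c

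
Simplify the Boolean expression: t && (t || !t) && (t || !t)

t && (t || !t) && (t || !t)
= t && (t || !t)
= t

t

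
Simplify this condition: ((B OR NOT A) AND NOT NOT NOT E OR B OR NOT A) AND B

((B OR NOT A) AND NOT NOT NOT E OR B OR NOT A) AND B
= ((B OR NOT A) AND NOT E OR B OR NOT A) AND B   [double negation]
= (B OR NOT A) AND B   [absorption]
= B   [absorption]

B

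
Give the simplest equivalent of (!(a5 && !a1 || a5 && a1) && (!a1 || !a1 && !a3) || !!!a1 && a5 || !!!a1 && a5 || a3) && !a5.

(!a1 || a3) && !a5

(!(a5 && !a1 || a5 && a1) && (!a1 || !a1 && !a3) || !!!a1 && a5 || !!!a1 && a5 || a3) && !a5
= (!(a5 && !a1 || a5 && a1) && !a1 || !!!a1 && a5 || !!!a1 && a5 || a3) && !a5   [absorption]
= (!(a5 && !a1 || a5 && a1) && !a1 || !!!a1 && a5 || a3) && !a5   [idempotence]
= (!a5 && !a1 || !!!a1 && a5 || a3) && !a5   [distribution]
= (!a5 && !a1 || !a1 && a5 || a3) && !a5   [double negation]
= (!a1 || a3) && !a5   [distribution]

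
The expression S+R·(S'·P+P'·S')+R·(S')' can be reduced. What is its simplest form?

S+R

S+R·(S'·P+P'·S')+R·(S')'
= S+R·S'+R·(S')'   [distribution]
= S+R·S'+R·S   [double negation]
= S+R   [distribution]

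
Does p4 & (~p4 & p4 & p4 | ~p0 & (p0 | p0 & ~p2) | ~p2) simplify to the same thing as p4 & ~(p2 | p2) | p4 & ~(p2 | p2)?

E1: p4 & (~p4 & p4 & p4 | ~p0 & (p0 | p0 & ~p2) | ~p2)
    = p4 & (~p4 & p4 | ~p0 & (p0 | p0 & ~p2) | ~p2)   — idempotence
    = p4 & (~p0 & (p0 | p0 & ~p2) | ~p2)   — complement / identity
    = p4 & (~p0 & p0 | ~p2)   — absorption
    = p4 & ~p2   — complement / identity
E2: p4 & ~(p2 | p2) | p4 & ~(p2 | p2)
    = p4 & ~(p2 | p2)   — idempotence
    = p4 & ~p2   — idempotence
Both reduce to p4 & ~p2, so they are equivalent.

Yes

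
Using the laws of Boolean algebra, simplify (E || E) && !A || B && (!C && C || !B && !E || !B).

E && !A

(E || E) && !A || B && (!C && C || !B && !E || !B)
= (E || E) && !A || B && (!B && !E || !B)   (complement / identity)
= (E || E) && !A || B && !B   (absorption)
= E && !A || B && !B   (idempotence)
= E && !A   (complement / identity)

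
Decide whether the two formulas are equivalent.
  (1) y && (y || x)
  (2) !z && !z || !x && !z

E1: y && (y || x)
    = y   — absorption
E2: !z && !z || !x && !z
    = (!z || !x) && !z   — distribution
    = !z   — absorption
These differ: at x=0, y=0, z=0, E1 = 0 but E2 = 1.

No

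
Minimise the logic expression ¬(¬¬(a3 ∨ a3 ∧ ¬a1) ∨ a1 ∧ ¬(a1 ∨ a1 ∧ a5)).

¬(¬¬(a3 ∨ a3 ∧ ¬a1) ∨ a1 ∧ ¬(a1 ∨ a1 ∧ a5))
= ¬(a3 ∨ a3 ∧ ¬a1 ∨ a1 ∧ ¬(a1 ∨ a1 ∧ a5))   [double negation]
= ¬(a3 ∨ a3 ∧ ¬a1 ∨ a1 ∧ ¬a1)   [absorption]
= ¬(a3 ∨ a3 ∧ ¬a1)   [complement / identity]
= ¬a3   [absorption]

¬a3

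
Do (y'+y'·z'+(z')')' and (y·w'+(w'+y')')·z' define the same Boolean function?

E1: (y'+y'·z'+(z')')'
    = (y'+(z')')'   [absorption]
    = y·z'   [De Morgan]
E2: (y·w'+(w'+y')')·z'
    = (y·w'+w·y)·z'   [De Morgan]
    = y·z'   [distribution]
Both reduce to y·z', so they are equivalent.

Yes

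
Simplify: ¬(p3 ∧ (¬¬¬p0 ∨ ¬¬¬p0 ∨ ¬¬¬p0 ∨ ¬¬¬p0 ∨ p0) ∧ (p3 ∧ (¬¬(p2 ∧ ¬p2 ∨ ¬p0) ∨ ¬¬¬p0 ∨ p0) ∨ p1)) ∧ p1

¬(p3 ∧ (¬¬¬p0 ∨ ¬¬¬p0 ∨ ¬¬¬p0 ∨ ¬¬¬p0 ∨ p0) ∧ (p3 ∧ (¬¬(p2 ∧ ¬p2 ∨ ¬p0) ∨ ¬¬¬p0 ∨ p0) ∨ p1)) ∧ p1
= ¬(p3 ∧ (¬¬¬p0 ∨ ¬¬¬p0 ∨ ¬¬¬p0 ∨ ¬¬¬p0 ∨ p0) ∧ (p3 ∧ (¬¬¬p0 ∨ ¬¬¬p0 ∨ p0) ∨ p1)) ∧ p1
= ¬(p3 ∧ (¬¬¬p0 ∨ ¬¬¬p0 ∨ p0) ∧ (p3 ∧ (¬¬¬p0 ∨ ¬¬¬p0 ∨ p0) ∨ p1)) ∧ p1
= ¬(p3 ∧ (¬¬¬p0 ∨ ¬¬¬p0 ∨ p0)) ∧ p1
= ¬(p3 ∧ (¬¬¬p0 ∨ p0)) ∧ p1
= ¬(p3 ∧ (¬p0 ∨ p0)) ∧ p1
= ¬p3 ∧ p1

¬p3 ∧ p1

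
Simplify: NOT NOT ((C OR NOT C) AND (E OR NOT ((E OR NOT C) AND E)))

TRUE

NOT NOT ((C OR NOT C) AND (E OR NOT ((E OR NOT C) AND E)))
= (C OR NOT C) AND (E OR NOT ((E OR NOT C) AND E))
= E OR NOT ((E OR NOT C) AND E)
= E OR NOT E
= TRUE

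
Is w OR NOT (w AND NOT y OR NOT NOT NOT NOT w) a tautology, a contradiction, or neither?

w OR NOT (w AND NOT y OR NOT NOT NOT NOT w)
= w OR NOT (w AND NOT y OR NOT NOT w)   [double negation]
= w OR NOT (w AND NOT y OR w)   [double negation]
= w OR NOT w   [absorption]
= TRUE   [complement]

tautology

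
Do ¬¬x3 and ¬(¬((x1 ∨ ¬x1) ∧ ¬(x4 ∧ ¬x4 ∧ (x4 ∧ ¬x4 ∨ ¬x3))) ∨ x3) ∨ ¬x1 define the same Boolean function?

E1: ¬¬x3
    = x3   [double negation]
E2: ¬(¬((x1 ∨ ¬x1) ∧ ¬(x4 ∧ ¬x4 ∧ (x4 ∧ ¬x4 ∨ ¬x3))) ∨ x3) ∨ ¬x1
    = ¬(¬((x1 ∨ ¬x1) ∧ ¬(x4 ∧ ¬x4)) ∨ x3) ∨ ¬x1   [absorption]
    = ¬(¬¬(x4 ∧ ¬x4) ∨ x3) ∨ ¬x1   [complement / identity]
    = ¬(x4 ∧ ¬x4 ∨ x3) ∨ ¬x1   [double negation]
    = ¬x3 ∨ ¬x1   [complement / identity]
These differ: at x1=1, x3=1, x4=0, E1 = 1 but E2 = 0.

No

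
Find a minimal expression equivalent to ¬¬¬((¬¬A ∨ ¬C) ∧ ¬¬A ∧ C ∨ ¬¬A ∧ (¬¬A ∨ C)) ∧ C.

¬A ∧ C

¬¬¬((¬¬A ∨ ¬C) ∧ ¬¬A ∧ C ∨ ¬¬A ∧ (¬¬A ∨ C)) ∧ C
= ¬¬¬(¬¬A ∧ C ∨ ¬¬A ∧ (¬¬A ∨ C)) ∧ C   [absorption]
= ¬¬¬(¬¬A ∧ C ∨ ¬¬A) ∧ C   [absorption]
= ¬(¬¬A ∧ C ∨ ¬¬A) ∧ C   [double negation]
= ¬¬¬A ∧ C   [absorption]
= ¬A ∧ C   [double negation]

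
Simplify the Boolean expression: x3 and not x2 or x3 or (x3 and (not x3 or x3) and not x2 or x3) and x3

x3

x3 and not x2 or x3 or (x3 and (not x3 or x3) and not x2 or x3) and x3
= x3 and not x2 or x3 or (x3 and not x2 or x3) and x3   [complement / identity]
= x3 and not x2 or x3   [absorption]
= x3   [absorption]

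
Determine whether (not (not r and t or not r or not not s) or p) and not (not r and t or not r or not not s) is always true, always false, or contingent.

contingent

(not (not r and t or not r or not not s) or p) and not (not r and t or not r or not not s)
= not (not r and t or not r or not not s)
= not (not r or not not s)
= r and not s
This depends on r, s, so it is not a constant.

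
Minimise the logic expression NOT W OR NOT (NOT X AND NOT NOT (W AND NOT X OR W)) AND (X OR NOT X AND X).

NOT W OR NOT (NOT X AND NOT NOT (W AND NOT X OR W)) AND (X OR NOT X AND X)
= NOT W OR (X OR NOT (W AND NOT X OR W)) AND (X OR NOT X AND X)   (De Morgan)
= NOT W OR (X OR NOT W) AND (X OR NOT X AND X)   (absorption)
= NOT W OR (X OR NOT W) AND X   (complement / identity)
= NOT W OR X   (absorption)

NOT W OR X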